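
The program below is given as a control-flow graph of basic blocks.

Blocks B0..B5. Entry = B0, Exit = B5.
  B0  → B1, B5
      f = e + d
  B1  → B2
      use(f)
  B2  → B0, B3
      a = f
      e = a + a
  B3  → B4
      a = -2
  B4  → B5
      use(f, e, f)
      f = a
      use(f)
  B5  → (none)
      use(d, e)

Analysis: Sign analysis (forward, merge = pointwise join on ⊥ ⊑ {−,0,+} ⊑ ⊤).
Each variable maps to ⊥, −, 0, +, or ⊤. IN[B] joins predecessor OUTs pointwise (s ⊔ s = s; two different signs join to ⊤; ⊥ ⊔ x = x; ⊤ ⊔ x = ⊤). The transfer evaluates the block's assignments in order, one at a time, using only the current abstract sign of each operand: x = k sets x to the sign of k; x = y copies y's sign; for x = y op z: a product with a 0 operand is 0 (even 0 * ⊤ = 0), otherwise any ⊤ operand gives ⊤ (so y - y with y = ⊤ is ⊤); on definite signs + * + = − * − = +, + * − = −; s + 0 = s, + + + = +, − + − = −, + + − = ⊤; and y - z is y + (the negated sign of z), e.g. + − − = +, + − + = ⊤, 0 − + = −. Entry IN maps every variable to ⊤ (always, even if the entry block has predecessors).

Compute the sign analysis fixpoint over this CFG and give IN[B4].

Converged values:
  B0:   IN=(all ⊤)   OUT=(all ⊤)
  B1:   IN=(all ⊤)   OUT=(all ⊤)
  B2:   IN=(all ⊤)   OUT=(all ⊤)
  B3:   IN=(all ⊤)   OUT={a:-; rest ⊤}
  B4:   IN={a:-; rest ⊤}   OUT={a:-, f:-; rest ⊤}
  B5:   IN=(all ⊤)   OUT=(all ⊤)

Merge at B4: IN[B4] = OUT[B3] = {a: -, b: ⊤, c: ⊤, d: ⊤, e: ⊤, f: ⊤}

Answer: {a: -, b: ⊤, c: ⊤, d: ⊤, e: ⊤, f: ⊤}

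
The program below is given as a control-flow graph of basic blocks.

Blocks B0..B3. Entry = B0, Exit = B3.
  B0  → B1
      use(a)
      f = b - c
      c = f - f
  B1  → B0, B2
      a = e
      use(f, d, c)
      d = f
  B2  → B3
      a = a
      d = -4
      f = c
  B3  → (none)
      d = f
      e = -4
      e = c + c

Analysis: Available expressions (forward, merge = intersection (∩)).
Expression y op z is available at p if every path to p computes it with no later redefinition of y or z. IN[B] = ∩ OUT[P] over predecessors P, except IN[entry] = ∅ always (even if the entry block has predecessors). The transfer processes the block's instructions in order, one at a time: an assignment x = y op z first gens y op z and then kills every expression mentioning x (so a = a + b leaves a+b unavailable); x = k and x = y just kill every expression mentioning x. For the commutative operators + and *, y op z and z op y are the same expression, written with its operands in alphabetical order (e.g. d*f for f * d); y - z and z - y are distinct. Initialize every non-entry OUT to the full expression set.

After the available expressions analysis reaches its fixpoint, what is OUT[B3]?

Fixpoint table:
  B0:   IN={}   OUT={f-f}
  B1:   IN={f-f}   OUT={f-f}
  B2:   IN={f-f}   OUT={}
  B3:   IN={}   OUT={c+c}

Merge at B3: IN[B3] = OUT[B2] = {}
Applying B3's transfer function to that IN value gives OUT[B3] (row B3 above).

Answer: {c+c}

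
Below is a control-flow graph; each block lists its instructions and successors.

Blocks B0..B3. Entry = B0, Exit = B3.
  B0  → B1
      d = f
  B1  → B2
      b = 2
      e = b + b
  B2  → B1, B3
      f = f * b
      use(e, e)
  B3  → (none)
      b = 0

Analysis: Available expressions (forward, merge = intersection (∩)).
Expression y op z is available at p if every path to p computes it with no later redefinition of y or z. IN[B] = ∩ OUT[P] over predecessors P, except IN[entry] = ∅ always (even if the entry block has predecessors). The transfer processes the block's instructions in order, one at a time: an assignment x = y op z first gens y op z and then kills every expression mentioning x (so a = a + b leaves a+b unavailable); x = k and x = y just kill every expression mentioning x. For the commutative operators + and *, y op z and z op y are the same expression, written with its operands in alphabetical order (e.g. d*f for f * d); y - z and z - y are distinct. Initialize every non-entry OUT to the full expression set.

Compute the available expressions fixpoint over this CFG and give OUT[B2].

Answer: {b+b}

Trace:
Converged values:
  B0:   IN={}   OUT={}
  B1:   IN={}   OUT={b+b}
  B2:   IN={b+b}   OUT={b+b}
  B3:   IN={b+b}   OUT={}

Merge at B2: IN[B2] = OUT[B1] = {b+b}
Applying B2's transfer function to that IN value gives OUT[B2] (row B2 above).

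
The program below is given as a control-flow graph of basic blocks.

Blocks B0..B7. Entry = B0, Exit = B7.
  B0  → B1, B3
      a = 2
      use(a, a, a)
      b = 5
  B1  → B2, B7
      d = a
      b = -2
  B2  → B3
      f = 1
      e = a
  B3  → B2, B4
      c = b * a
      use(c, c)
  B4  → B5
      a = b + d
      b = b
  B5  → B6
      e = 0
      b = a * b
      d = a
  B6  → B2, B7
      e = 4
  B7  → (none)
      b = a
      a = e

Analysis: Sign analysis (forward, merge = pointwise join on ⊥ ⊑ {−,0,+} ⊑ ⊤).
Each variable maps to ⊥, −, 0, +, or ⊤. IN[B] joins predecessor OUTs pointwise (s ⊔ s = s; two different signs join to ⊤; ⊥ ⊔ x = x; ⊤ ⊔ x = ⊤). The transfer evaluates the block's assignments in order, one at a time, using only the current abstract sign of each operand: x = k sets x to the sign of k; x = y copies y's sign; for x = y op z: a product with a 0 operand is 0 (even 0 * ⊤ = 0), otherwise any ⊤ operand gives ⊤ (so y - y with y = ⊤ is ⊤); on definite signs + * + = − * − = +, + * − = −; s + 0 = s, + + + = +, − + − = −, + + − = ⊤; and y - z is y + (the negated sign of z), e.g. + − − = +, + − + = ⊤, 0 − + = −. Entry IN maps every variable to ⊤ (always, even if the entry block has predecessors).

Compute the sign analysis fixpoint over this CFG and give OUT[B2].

Fixpoint table:
  B0: | IN=(all ⊤) | OUT={a:+, b:+; rest ⊤}
  B1: | IN={a:+, b:+; rest ⊤} | OUT={a:+, b:-, d:+; rest ⊤}
  B2: | IN=(all ⊤) | OUT={f:+; rest ⊤}
  B3: | IN=(all ⊤) | OUT=(all ⊤)
  B4: | IN=(all ⊤) | OUT=(all ⊤)
  B5: | IN=(all ⊤) | OUT={e:0; rest ⊤}
  B6: | IN={e:0; rest ⊤} | OUT={e:+; rest ⊤}
  B7: | IN=(all ⊤) | OUT=(all ⊤)

Merge at B2: IN[B2] = OUT[B1] ⊔ OUT[B3] ⊔ OUT[B6] = {a: ⊤, b: ⊤, c: ⊤, d: ⊤, e: ⊤, f: ⊤}
Applying B2's transfer function to that IN value gives OUT[B2] (row B2 above).

Answer: {a: ⊤, b: ⊤, c: ⊤, d: ⊤, e: ⊤, f: +}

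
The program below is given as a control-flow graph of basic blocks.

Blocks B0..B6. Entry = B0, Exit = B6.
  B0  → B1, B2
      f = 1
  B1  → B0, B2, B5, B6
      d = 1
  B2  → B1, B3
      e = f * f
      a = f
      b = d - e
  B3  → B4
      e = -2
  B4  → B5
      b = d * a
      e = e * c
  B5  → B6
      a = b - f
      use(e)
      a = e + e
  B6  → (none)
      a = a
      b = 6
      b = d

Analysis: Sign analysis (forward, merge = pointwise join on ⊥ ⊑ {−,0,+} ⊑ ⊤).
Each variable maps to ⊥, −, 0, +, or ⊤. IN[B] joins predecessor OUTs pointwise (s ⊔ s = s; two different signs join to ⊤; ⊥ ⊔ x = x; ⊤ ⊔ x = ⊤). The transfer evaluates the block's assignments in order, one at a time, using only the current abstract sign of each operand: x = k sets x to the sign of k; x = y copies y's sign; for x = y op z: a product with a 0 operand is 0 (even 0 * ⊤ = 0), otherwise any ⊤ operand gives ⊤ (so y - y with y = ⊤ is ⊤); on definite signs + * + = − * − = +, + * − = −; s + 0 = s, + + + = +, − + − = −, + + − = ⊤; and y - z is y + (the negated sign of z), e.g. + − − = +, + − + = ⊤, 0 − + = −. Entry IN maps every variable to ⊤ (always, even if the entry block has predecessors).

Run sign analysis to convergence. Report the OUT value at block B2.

Answer: {a: +, b: ⊤, c: ⊤, d: ⊤, e: +, f: +}

Derivation:
Per-block solution:
  B0:   IN=(all ⊤)   OUT={f:+; rest ⊤}
  B1:   IN={f:+; rest ⊤}   OUT={d:+, f:+; rest ⊤}
  B2:   IN={f:+; rest ⊤}   OUT={a:+, e:+, f:+; rest ⊤}
  B3:   IN={a:+, e:+, f:+; rest ⊤}   OUT={a:+, e:-, f:+; rest ⊤}
  B4:   IN={a:+, e:-, f:+; rest ⊤}   OUT={a:+, f:+; rest ⊤}
  B5:   IN={f:+; rest ⊤}   OUT={f:+; rest ⊤}
  B6:   IN={f:+; rest ⊤}   OUT={f:+; rest ⊤}

Merge at B2: IN[B2] = OUT[B0] ⊔ OUT[B1] = {a: ⊤, b: ⊤, c: ⊤, d: ⊤, e: ⊤, f: +}
Applying B2's transfer function to that IN value gives OUT[B2] (row B2 above).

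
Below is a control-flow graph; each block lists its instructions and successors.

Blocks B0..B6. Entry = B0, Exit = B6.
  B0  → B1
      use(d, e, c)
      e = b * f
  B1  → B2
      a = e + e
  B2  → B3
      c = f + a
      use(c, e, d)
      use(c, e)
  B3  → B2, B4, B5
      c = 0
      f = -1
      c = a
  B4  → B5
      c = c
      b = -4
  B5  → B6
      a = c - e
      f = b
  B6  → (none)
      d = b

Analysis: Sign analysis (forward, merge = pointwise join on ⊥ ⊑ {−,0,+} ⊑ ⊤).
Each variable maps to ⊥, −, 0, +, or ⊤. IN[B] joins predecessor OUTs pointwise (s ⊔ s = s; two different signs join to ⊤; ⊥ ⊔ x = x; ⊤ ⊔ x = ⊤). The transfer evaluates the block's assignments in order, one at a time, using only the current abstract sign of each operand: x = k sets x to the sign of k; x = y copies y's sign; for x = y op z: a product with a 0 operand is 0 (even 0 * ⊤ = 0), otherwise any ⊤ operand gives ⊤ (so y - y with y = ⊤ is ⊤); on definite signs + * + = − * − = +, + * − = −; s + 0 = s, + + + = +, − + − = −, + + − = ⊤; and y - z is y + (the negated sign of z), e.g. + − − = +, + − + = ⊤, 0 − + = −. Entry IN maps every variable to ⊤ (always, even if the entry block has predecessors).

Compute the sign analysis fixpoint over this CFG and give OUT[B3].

Per-block solution:
  B0:   IN=(all ⊤)   OUT=(all ⊤)
  B1:   IN=(all ⊤)   OUT=(all ⊤)
  B2:   IN=(all ⊤)   OUT=(all ⊤)
  B3:   IN=(all ⊤)   OUT={f:-; rest ⊤}
  B4:   IN={f:-; rest ⊤}   OUT={b:-, f:-; rest ⊤}
  B5:   IN={f:-; rest ⊤}   OUT=(all ⊤)
  B6:   IN=(all ⊤)   OUT=(all ⊤)

Merge at B3: IN[B3] = OUT[B2] = {a: ⊤, b: ⊤, c: ⊤, d: ⊤, e: ⊤, f: ⊤}
Applying B3's transfer function to that IN value gives OUT[B3] (row B3 above).

Answer: {a: ⊤, b: ⊤, c: ⊤, d: ⊤, e: ⊤, f: -}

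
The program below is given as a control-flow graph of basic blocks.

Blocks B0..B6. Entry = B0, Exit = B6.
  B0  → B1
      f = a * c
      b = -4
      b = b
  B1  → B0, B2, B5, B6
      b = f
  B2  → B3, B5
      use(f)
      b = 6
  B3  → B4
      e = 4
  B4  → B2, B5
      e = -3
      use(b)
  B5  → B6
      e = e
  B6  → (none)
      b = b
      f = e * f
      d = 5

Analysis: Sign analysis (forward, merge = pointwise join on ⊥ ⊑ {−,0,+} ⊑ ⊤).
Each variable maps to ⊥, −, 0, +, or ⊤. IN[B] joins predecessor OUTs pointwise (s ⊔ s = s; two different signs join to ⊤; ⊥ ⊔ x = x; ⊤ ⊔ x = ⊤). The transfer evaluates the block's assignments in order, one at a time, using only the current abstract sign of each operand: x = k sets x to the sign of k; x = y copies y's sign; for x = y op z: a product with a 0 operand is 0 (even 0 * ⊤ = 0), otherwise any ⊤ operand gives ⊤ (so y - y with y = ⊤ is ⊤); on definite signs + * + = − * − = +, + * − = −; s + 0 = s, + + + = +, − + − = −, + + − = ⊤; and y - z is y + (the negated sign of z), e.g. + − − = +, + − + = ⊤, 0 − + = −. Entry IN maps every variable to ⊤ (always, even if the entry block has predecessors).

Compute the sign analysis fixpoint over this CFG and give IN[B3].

Converged values:
  B0:   IN=(all ⊤)   OUT={b:-; rest ⊤}
  B1:   IN={b:-; rest ⊤}   OUT=(all ⊤)
  B2:   IN=(all ⊤)   OUT={b:+; rest ⊤}
  B3:   IN={b:+; rest ⊤}   OUT={b:+, e:+; rest ⊤}
  B4:   IN={b:+, e:+; rest ⊤}   OUT={b:+, e:-; rest ⊤}
  B5:   IN=(all ⊤)   OUT=(all ⊤)
  B6:   IN=(all ⊤)   OUT={d:+; rest ⊤}

Merge at B3: IN[B3] = OUT[B2] = {a: ⊤, b: +, c: ⊤, d: ⊤, e: ⊤, f: ⊤}

Answer: {a: ⊤, b: +, c: ⊤, d: ⊤, e: ⊤, f: ⊤}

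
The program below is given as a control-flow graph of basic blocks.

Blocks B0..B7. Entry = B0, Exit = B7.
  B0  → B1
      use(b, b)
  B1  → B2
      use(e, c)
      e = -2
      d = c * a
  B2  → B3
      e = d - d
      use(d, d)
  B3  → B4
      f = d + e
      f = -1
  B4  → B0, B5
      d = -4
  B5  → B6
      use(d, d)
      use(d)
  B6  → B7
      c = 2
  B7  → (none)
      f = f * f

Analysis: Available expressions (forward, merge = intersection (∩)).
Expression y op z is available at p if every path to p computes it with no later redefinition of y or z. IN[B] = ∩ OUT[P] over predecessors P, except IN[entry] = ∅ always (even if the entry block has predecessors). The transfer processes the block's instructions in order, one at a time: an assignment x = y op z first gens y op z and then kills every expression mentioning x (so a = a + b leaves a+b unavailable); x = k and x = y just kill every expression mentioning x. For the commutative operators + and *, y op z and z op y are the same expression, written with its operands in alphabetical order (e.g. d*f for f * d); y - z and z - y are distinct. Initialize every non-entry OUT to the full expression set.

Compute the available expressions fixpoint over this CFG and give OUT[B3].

Per-block solution:
  B0: | IN={} | OUT={}
  B1: | IN={} | OUT={a*c}
  B2: | IN={a*c} | OUT={a*c, d-d}
  B3: | IN={a*c, d-d} | OUT={a*c, d+e, d-d}
  B4: | IN={a*c, d+e, d-d} | OUT={a*c}
  B5: | IN={a*c} | OUT={a*c}
  B6: | IN={a*c} | OUT={}
  B7: | IN={} | OUT={}

Merge at B3: IN[B3] = OUT[B2] = {a*c, d-d}
Applying B3's transfer function to that IN value gives OUT[B3] (row B3 above).

Answer: {a*c, d+e, d-d}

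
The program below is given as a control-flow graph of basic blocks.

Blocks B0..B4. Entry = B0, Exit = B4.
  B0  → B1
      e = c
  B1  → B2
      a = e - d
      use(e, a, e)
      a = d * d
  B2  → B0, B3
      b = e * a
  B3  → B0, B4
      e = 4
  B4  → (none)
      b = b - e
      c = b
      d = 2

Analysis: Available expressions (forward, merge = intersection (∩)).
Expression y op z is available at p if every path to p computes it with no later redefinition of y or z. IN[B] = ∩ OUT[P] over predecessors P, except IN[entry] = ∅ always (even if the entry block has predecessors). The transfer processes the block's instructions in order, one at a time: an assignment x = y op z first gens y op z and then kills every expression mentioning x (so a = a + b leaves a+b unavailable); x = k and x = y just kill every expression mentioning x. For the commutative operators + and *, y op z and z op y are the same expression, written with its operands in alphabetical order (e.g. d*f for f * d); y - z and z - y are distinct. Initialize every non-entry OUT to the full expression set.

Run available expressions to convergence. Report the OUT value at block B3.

Answer: {d*d}

Derivation:
Fixpoint table:
  B0: | IN={} | OUT={}
  B1: | IN={} | OUT={d*d, e-d}
  B2: | IN={d*d, e-d} | OUT={a*e, d*d, e-d}
  B3: | IN={a*e, d*d, e-d} | OUT={d*d}
  B4: | IN={d*d} | OUT={}

Merge at B3: IN[B3] = OUT[B2] = {a*e, d*d, e-d}
Applying B3's transfer function to that IN value gives OUT[B3] (row B3 above).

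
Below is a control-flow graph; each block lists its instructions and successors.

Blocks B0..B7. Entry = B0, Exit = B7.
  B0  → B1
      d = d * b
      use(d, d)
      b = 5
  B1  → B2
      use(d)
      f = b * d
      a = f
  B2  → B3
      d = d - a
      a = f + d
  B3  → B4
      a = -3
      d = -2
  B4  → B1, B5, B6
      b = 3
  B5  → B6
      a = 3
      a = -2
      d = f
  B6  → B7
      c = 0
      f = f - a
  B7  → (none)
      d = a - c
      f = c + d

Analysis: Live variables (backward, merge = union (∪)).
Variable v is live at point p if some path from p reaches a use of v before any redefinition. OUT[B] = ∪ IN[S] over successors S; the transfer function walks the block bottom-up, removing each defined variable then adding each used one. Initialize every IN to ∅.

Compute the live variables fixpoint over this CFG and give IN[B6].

Answer: {a, f}

Derivation:
Fixpoint table:
  B0:  IN={b, d}  OUT={b, d}
  B1:  IN={b, d}  OUT={a, d, f}
  B2:  IN={a, d, f}  OUT={f}
  B3:  IN={f}  OUT={a, d, f}
  B4:  IN={a, d, f}  OUT={a, b, d, f}
  B5:  IN={f}  OUT={a, f}
  B6:  IN={a, f}  OUT={a, c}
  B7:  IN={a, c}  OUT={}

Merge at B6: OUT[B6] = IN[B7] = {a, c}
Applying B6's transfer function to that OUT value gives IN[B6] (row B6 above).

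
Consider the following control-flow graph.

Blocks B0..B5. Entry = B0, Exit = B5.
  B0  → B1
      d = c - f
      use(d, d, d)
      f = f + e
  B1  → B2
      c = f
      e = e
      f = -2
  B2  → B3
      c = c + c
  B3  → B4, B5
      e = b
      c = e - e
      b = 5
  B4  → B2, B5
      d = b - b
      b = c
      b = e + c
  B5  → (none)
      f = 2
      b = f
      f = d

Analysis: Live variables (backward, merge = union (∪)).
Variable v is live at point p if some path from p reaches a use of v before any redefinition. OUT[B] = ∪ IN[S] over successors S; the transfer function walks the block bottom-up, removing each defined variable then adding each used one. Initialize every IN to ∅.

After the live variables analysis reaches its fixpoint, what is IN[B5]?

Converged values:
  B0:  IN={b, c, e, f}  OUT={b, d, e, f}
  B1:  IN={b, d, e, f}  OUT={b, c, d}
  B2:  IN={b, c, d}  OUT={b, d}
  B3:  IN={b, d}  OUT={b, c, d, e}
  B4:  IN={b, c, e}  OUT={b, c, d}
  B5:  IN={d}  OUT={}

B5 is the boundary node: OUT[B5] = {}
Applying B5's transfer function to that OUT value gives IN[B5] (row B5 above).

Answer: {d}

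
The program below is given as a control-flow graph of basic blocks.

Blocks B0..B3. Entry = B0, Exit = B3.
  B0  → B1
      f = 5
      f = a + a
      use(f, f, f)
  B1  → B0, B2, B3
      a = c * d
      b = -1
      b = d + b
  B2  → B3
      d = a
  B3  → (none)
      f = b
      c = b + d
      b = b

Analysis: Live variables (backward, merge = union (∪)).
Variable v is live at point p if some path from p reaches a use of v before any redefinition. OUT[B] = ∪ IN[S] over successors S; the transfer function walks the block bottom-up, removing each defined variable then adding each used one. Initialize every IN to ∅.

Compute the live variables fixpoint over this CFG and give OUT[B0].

Converged values:
  B0:   IN={a, c, d}   OUT={c, d}
  B1:   IN={c, d}   OUT={a, b, c, d}
  B2:   IN={a, b}   OUT={b, d}
  B3:   IN={b, d}   OUT={}

Merge at B0: OUT[B0] = IN[B1] = {c, d}

Answer: {c, d}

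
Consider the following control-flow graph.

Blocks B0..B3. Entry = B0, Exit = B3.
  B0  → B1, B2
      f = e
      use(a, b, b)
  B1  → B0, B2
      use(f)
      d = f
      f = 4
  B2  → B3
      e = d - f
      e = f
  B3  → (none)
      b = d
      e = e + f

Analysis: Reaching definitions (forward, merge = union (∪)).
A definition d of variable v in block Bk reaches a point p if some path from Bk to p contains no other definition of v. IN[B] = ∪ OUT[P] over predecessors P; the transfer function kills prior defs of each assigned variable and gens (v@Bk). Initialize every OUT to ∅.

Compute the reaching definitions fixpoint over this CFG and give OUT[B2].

Converged values:
  B0:   IN={d@B1, f@B1}   OUT={d@B1, f@B0}
  B1:   IN={d@B1, f@B0}   OUT={d@B1, f@B1}
  B2:   IN={d@B1, f@B0, f@B1}   OUT={d@B1, e@B2, f@B0, f@B1}
  B3:   IN={d@B1, e@B2, f@B0, f@B1}   OUT={b@B3, d@B1, e@B3, f@B0, f@B1}

Merge at B2: IN[B2] = OUT[B0] ⊔ OUT[B1] = {d@B1, f@B0, f@B1}
Applying B2's transfer function to that IN value gives OUT[B2] (row B2 above).

Answer: {d@B1, e@B2, f@B0, f@B1}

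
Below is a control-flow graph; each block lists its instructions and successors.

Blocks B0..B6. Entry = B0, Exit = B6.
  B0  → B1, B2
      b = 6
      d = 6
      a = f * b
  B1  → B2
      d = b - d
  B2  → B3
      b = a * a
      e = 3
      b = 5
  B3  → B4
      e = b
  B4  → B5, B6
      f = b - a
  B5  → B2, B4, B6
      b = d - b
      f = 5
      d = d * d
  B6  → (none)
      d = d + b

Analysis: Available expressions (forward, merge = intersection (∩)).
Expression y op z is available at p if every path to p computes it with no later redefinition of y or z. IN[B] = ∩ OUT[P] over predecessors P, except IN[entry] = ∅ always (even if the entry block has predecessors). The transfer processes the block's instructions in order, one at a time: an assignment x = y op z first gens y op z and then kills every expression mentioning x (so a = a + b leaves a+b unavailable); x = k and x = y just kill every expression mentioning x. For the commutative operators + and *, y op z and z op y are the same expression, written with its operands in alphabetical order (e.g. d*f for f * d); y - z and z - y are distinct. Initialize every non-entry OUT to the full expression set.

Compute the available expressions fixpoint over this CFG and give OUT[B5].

Fixpoint table:
  B0:  IN={}  OUT={b*f}
  B1:  IN={b*f}  OUT={b*f}
  B2:  IN={}  OUT={a*a}
  B3:  IN={a*a}  OUT={a*a}
  B4:  IN={a*a}  OUT={a*a, b-a}
  B5:  IN={a*a, b-a}  OUT={a*a}
  B6:  IN={a*a}  OUT={a*a}

Merge at B5: IN[B5] = OUT[B4] = {a*a, b-a}
Applying B5's transfer function to that IN value gives OUT[B5] (row B5 above).

Answer: {a*a}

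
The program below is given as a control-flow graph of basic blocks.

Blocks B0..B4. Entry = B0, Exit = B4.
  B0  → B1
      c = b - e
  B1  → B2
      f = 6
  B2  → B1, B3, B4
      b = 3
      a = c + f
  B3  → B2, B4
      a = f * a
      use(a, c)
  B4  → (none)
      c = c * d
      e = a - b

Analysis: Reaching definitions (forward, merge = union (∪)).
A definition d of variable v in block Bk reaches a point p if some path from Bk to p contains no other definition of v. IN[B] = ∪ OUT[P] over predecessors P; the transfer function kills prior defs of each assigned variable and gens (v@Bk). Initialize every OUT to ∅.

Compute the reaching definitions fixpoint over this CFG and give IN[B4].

Per-block solution:
  B0: | IN={} | OUT={c@B0}
  B1: | IN={a@B2, b@B2, c@B0, f@B1} | OUT={a@B2, b@B2, c@B0, f@B1}
  B2: | IN={a@B2, a@B3, b@B2, c@B0, f@B1} | OUT={a@B2, b@B2, c@B0, f@B1}
  B3: | IN={a@B2, b@B2, c@B0, f@B1} | OUT={a@B3, b@B2, c@B0, f@B1}
  B4: | IN={a@B2, a@B3, b@B2, c@B0, f@B1} | OUT={a@B2, a@B3, b@B2, c@B4, e@B4, f@B1}

Merge at B4: IN[B4] = OUT[B2] ⊔ OUT[B3] = {a@B2, a@B3, b@B2, c@B0, f@B1}

Answer: {a@B2, a@B3, b@B2, c@B0, f@B1}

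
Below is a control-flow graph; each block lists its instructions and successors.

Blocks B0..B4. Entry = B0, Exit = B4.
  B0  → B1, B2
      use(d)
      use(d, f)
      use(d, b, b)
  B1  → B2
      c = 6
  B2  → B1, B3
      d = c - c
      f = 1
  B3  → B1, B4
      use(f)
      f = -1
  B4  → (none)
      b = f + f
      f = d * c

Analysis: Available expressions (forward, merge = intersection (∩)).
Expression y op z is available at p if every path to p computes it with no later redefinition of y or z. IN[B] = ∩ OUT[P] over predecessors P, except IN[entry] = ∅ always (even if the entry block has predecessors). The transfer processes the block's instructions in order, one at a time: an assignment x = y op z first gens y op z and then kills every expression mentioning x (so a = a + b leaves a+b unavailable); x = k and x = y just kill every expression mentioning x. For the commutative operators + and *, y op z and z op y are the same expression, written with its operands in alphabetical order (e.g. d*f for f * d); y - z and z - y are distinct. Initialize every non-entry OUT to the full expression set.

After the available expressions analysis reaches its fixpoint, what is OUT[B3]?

Answer: {c-c}

Working:
Fixpoint table:
  B0: | IN={} | OUT={}
  B1: | IN={} | OUT={}
  B2: | IN={} | OUT={c-c}
  B3: | IN={c-c} | OUT={c-c}
  B4: | IN={c-c} | OUT={c*d, c-c}

Merge at B3: IN[B3] = OUT[B2] = {c-c}
Applying B3's transfer function to that IN value gives OUT[B3] (row B3 above).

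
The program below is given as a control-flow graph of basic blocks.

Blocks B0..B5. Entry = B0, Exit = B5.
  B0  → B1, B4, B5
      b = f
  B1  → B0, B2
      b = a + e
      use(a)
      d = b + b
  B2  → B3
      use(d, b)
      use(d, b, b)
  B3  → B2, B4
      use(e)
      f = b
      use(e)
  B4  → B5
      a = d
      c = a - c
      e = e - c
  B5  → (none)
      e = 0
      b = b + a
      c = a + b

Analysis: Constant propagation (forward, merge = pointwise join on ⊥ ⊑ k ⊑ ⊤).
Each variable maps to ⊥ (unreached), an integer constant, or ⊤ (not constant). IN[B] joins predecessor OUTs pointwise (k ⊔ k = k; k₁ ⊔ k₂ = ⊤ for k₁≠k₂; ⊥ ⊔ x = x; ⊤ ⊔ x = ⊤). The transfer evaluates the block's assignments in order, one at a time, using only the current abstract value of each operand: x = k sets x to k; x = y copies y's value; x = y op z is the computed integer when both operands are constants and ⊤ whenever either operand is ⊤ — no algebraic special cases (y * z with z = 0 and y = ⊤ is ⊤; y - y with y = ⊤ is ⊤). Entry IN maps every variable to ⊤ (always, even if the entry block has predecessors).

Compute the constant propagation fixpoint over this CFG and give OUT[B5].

Answer: {a: ⊤, b: ⊤, c: ⊤, d: ⊤, e: 0, f: ⊤}

Derivation:
Converged values:
  B0: | IN=(all ⊤) | OUT=(all ⊤)
  B1: | IN=(all ⊤) | OUT=(all ⊤)
  B2: | IN=(all ⊤) | OUT=(all ⊤)
  B3: | IN=(all ⊤) | OUT=(all ⊤)
  B4: | IN=(all ⊤) | OUT=(all ⊤)
  B5: | IN=(all ⊤) | OUT={e:0; rest ⊤}

Merge at B5: IN[B5] = OUT[B0] ⊔ OUT[B4] = {a: ⊤, b: ⊤, c: ⊤, d: ⊤, e: ⊤, f: ⊤}
Applying B5's transfer function to that IN value gives OUT[B5] (row B5 above).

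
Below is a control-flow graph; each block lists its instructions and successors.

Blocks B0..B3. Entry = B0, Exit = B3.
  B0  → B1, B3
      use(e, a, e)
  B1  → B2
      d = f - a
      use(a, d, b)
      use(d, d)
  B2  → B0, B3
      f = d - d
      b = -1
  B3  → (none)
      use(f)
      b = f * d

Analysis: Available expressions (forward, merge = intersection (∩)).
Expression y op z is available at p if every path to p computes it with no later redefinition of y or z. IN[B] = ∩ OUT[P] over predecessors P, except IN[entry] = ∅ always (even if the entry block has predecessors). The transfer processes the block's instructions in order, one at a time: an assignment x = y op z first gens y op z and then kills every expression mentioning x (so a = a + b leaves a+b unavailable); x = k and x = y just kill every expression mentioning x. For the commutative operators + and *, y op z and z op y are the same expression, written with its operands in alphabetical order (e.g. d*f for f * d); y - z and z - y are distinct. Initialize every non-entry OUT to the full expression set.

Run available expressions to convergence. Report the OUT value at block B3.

Converged values:
  B0: | IN={} | OUT={}
  B1: | IN={} | OUT={f-a}
  B2: | IN={f-a} | OUT={d-d}
  B3: | IN={} | OUT={d*f}

Merge at B3: IN[B3] = OUT[B0] ∩ OUT[B2] = {}
Applying B3's transfer function to that IN value gives OUT[B3] (row B3 above).

Answer: {d*f}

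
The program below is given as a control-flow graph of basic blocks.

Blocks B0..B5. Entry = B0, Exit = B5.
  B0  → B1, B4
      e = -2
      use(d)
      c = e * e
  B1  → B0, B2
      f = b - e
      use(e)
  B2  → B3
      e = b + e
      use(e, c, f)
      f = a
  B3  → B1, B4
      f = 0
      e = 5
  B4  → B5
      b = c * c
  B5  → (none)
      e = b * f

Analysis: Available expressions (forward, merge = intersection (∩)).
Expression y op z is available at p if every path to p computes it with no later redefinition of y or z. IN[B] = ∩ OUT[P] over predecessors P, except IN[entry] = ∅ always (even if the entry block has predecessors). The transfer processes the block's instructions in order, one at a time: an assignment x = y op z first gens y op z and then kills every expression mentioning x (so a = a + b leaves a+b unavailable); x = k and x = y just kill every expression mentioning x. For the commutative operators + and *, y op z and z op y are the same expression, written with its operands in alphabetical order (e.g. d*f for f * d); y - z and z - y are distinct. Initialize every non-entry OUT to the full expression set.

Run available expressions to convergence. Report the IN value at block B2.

Per-block solution:
  B0:  IN={}  OUT={e*e}
  B1:  IN={}  OUT={b-e}
  B2:  IN={b-e}  OUT={}
  B3:  IN={}  OUT={}
  B4:  IN={}  OUT={c*c}
  B5:  IN={c*c}  OUT={b*f, c*c}

Merge at B2: IN[B2] = OUT[B1] = {b-e}

Answer: {b-e}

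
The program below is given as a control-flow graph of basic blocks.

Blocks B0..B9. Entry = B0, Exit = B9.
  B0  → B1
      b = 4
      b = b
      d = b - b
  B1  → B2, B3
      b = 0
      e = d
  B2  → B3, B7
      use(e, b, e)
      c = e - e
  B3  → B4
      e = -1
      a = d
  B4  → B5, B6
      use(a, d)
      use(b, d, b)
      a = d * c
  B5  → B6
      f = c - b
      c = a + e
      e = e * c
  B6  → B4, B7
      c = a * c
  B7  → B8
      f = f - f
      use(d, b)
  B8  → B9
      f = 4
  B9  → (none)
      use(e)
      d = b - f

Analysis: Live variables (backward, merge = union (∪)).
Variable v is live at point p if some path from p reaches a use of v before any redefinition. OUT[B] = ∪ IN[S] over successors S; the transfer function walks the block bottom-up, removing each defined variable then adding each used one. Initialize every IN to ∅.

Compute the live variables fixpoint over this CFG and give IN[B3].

Answer: {b, c, d, f}

Working:
Converged values:
  B0: | IN={c, f} | OUT={c, d, f}
  B1: | IN={c, d, f} | OUT={b, c, d, e, f}
  B2: | IN={b, d, e, f} | OUT={b, c, d, e, f}
  B3: | IN={b, c, d, f} | OUT={a, b, c, d, e, f}
  B4: | IN={a, b, c, d, e, f} | OUT={a, b, c, d, e, f}
  B5: | IN={a, b, c, d, e} | OUT={a, b, c, d, e, f}
  B6: | IN={a, b, c, d, e, f} | OUT={a, b, c, d, e, f}
  B7: | IN={b, d, e, f} | OUT={b, e}
  B8: | IN={b, e} | OUT={b, e, f}
  B9: | IN={b, e, f} | OUT={}

Merge at B3: OUT[B3] = IN[B4] = {a, b, c, d, e, f}
Applying B3's transfer function to that OUT value gives IN[B3] (row B3 above).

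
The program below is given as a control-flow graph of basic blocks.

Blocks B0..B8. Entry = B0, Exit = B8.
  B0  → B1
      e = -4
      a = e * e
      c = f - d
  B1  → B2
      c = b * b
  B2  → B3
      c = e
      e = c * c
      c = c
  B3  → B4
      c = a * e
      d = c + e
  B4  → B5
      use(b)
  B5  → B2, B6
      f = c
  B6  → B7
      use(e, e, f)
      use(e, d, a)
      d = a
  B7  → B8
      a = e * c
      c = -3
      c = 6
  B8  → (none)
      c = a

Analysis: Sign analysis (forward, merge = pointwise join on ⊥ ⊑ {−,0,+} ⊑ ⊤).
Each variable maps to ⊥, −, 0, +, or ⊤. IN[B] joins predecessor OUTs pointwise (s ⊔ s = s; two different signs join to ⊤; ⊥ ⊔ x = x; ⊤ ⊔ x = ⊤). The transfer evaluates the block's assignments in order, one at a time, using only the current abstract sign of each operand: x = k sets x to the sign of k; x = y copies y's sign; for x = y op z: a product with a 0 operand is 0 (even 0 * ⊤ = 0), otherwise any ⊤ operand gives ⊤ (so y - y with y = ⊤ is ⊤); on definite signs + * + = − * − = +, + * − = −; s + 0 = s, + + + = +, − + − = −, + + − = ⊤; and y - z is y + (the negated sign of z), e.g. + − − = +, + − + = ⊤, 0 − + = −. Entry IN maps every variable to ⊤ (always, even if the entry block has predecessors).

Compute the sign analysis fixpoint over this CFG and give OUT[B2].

Answer: {a: +, b: ⊤, c: ⊤, d: ⊤, e: ⊤, f: ⊤}

Derivation:
Converged values:
  B0:  IN=(all ⊤)  OUT={a:+, e:-; rest ⊤}
  B1:  IN={a:+, e:-; rest ⊤}  OUT={a:+, e:-; rest ⊤}
  B2:  IN={a:+; rest ⊤}  OUT={a:+; rest ⊤}
  B3:  IN={a:+; rest ⊤}  OUT={a:+; rest ⊤}
  B4:  IN={a:+; rest ⊤}  OUT={a:+; rest ⊤}
  B5:  IN={a:+; rest ⊤}  OUT={a:+; rest ⊤}
  B6:  IN={a:+; rest ⊤}  OUT={a:+, d:+; rest ⊤}
  B7:  IN={a:+, d:+; rest ⊤}  OUT={c:+, d:+; rest ⊤}
  B8:  IN={c:+, d:+; rest ⊤}  OUT={d:+; rest ⊤}

Merge at B2: IN[B2] = OUT[B1] ⊔ OUT[B5] = {a: +, b: ⊤, c: ⊤, d: ⊤, e: ⊤, f: ⊤}
Applying B2's transfer function to that IN value gives OUT[B2] (row B2 above).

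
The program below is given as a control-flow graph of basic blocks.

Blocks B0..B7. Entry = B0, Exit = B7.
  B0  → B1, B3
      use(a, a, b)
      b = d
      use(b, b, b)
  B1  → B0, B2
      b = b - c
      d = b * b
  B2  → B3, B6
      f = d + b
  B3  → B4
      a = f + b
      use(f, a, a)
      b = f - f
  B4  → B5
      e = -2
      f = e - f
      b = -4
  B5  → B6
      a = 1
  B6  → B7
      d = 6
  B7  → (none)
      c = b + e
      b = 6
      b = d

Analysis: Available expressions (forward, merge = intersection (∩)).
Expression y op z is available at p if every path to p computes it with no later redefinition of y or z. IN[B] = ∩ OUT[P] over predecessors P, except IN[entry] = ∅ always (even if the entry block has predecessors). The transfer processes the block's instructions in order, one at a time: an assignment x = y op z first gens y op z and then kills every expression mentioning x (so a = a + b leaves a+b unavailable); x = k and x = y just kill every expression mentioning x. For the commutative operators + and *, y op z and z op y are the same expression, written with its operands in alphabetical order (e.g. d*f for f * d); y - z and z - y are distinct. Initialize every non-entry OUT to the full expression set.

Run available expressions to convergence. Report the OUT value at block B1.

Answer: {b*b}

Derivation:
Fixpoint table:
  B0:   IN={}   OUT={}
  B1:   IN={}   OUT={b*b}
  B2:   IN={b*b}   OUT={b*b, b+d}
  B3:   IN={}   OUT={f-f}
  B4:   IN={f-f}   OUT={}
  B5:   IN={}   OUT={}
  B6:   IN={}   OUT={}
  B7:   IN={}   OUT={}

Merge at B1: IN[B1] = OUT[B0] = {}
Applying B1's transfer function to that IN value gives OUT[B1] (row B1 above).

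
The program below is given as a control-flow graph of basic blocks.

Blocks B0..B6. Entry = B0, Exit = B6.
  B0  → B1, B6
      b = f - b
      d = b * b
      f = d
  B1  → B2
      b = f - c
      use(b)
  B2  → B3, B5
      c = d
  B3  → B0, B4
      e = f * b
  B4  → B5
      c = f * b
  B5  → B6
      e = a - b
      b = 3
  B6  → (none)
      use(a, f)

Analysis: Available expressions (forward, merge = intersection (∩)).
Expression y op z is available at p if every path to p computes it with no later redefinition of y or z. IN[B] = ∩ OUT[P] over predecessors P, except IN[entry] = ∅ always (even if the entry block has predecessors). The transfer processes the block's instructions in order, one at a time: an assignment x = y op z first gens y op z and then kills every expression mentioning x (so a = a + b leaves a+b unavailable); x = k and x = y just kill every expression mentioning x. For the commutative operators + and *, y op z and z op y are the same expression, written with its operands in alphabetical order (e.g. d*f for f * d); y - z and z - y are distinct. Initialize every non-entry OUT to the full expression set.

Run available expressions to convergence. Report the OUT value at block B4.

Answer: {b*f}

Derivation:
Per-block solution:
  B0:   IN={}   OUT={b*b}
  B1:   IN={b*b}   OUT={f-c}
  B2:   IN={f-c}   OUT={}
  B3:   IN={}   OUT={b*f}
  B4:   IN={b*f}   OUT={b*f}
  B5:   IN={}   OUT={}
  B6:   IN={}   OUT={}

Merge at B4: IN[B4] = OUT[B3] = {b*f}
Applying B4's transfer function to that IN value gives OUT[B4] (row B4 above).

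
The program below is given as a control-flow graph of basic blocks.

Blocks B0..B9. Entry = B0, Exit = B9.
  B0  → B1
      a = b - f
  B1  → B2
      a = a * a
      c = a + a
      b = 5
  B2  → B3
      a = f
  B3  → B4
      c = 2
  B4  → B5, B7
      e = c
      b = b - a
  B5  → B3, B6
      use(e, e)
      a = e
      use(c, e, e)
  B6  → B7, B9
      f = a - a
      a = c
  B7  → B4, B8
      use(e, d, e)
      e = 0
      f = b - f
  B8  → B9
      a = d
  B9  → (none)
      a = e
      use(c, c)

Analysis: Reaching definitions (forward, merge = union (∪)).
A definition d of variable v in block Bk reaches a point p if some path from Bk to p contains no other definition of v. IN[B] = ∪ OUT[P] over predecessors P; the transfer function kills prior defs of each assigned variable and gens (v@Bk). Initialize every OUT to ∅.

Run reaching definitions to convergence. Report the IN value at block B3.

Answer: {a@B2, a@B5, b@B1, b@B4, c@B1, c@B3, e@B4, f@B7}

Working:
Fixpoint table:
  B0: | IN={} | OUT={a@B0}
  B1: | IN={a@B0} | OUT={a@B1, b@B1, c@B1}
  B2: | IN={a@B1, b@B1, c@B1} | OUT={a@B2, b@B1, c@B1}
  B3: | IN={a@B2, a@B5, b@B1, b@B4, c@B1, c@B3, e@B4, f@B7} | OUT={a@B2, a@B5, b@B1, b@B4, c@B3, e@B4, f@B7}
  B4: | IN={a@B2, a@B5, a@B6, b@B1, b@B4, c@B3, e@B4, e@B7, f@B7} | OUT={a@B2, a@B5, a@B6, b@B4, c@B3, e@B4, f@B7}
  B5: | IN={a@B2, a@B5, a@B6, b@B4, c@B3, e@B4, f@B7} | OUT={a@B5, b@B4, c@B3, e@B4, f@B7}
  B6: | IN={a@B5, b@B4, c@B3, e@B4, f@B7} | OUT={a@B6, b@B4, c@B3, e@B4, f@B6}
  B7: | IN={a@B2, a@B5, a@B6, b@B4, c@B3, e@B4, f@B6, f@B7} | OUT={a@B2, a@B5, a@B6, b@B4, c@B3, e@B7, f@B7}
  B8: | IN={a@B2, a@B5, a@B6, b@B4, c@B3, e@B7, f@B7} | OUT={a@B8, b@B4, c@B3, e@B7, f@B7}
  B9: | IN={a@B6, a@B8, b@B4, c@B3, e@B4, e@B7, f@B6, f@B7} | OUT={a@B9, b@B4, c@B3, e@B4, e@B7, f@B6, f@B7}

Merge at B3: IN[B3] = OUT[B2] ⊔ OUT[B5] = {a@B2, a@B5, b@B1, b@B4, c@B1, c@B3, e@B4, f@B7}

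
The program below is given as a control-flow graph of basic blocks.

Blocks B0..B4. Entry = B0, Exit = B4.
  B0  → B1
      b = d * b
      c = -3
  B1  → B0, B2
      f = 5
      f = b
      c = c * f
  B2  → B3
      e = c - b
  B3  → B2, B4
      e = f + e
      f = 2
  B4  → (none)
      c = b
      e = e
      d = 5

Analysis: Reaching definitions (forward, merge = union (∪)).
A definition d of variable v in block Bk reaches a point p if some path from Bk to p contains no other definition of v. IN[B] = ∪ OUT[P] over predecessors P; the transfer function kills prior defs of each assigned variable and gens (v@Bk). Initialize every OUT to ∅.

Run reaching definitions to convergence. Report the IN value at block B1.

Converged values:
  B0:   IN={b@B0, c@B1, f@B1}   OUT={b@B0, c@B0, f@B1}
  B1:   IN={b@B0, c@B0, f@B1}   OUT={b@B0, c@B1, f@B1}
  B2:   IN={b@B0, c@B1, e@B3, f@B1, f@B3}   OUT={b@B0, c@B1, e@B2, f@B1, f@B3}
  B3:   IN={b@B0, c@B1, e@B2, f@B1, f@B3}   OUT={b@B0, c@B1, e@B3, f@B3}
  B4:   IN={b@B0, c@B1, e@B3, f@B3}   OUT={b@B0, c@B4, d@B4, e@B4, f@B3}

Merge at B1: IN[B1] = OUT[B0] = {b@B0, c@B0, f@B1}

Answer: {b@B0, c@B0, f@B1}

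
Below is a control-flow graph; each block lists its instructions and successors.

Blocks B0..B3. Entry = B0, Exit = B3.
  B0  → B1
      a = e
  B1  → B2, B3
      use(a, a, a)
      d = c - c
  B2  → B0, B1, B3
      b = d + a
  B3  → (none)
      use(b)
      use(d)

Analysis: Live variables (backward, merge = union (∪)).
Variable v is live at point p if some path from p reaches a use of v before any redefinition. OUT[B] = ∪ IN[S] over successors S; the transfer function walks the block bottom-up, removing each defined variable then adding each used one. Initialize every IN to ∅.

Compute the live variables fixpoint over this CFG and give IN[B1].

Per-block solution:
  B0:  IN={b, c, e}  OUT={a, b, c, e}
  B1:  IN={a, b, c, e}  OUT={a, b, c, d, e}
  B2:  IN={a, c, d, e}  OUT={a, b, c, d, e}
  B3:  IN={b, d}  OUT={}

Merge at B1: OUT[B1] = IN[B2] ⊔ IN[B3] = {a, b, c, d, e}
Applying B1's transfer function to that OUT value gives IN[B1] (row B1 above).

Answer: {a, b, c, e}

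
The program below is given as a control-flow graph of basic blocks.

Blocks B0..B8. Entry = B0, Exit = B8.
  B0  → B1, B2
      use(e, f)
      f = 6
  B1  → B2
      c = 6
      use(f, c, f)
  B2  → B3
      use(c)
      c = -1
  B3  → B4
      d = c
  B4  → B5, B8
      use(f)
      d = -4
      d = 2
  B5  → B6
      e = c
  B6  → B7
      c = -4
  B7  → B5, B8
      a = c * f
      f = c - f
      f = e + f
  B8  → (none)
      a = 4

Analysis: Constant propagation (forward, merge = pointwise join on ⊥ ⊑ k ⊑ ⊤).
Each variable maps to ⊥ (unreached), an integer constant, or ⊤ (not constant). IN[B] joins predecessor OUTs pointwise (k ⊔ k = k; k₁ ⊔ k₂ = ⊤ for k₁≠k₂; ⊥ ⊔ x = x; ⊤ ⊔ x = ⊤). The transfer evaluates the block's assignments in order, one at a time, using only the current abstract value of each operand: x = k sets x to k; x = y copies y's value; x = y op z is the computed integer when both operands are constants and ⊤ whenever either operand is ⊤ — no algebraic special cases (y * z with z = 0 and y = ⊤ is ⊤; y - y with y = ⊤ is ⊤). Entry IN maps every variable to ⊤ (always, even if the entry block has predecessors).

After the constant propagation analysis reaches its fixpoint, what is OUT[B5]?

Answer: {a: ⊤, b: ⊤, c: ⊤, d: 2, e: ⊤, f: ⊤}

Working:
Converged values:
  B0:   IN=(all ⊤)   OUT={f:6; rest ⊤}
  B1:   IN={f:6; rest ⊤}   OUT={c:6, f:6; rest ⊤}
  B2:   IN={f:6; rest ⊤}   OUT={c:-1, f:6; rest ⊤}
  B3:   IN={c:-1, f:6; rest ⊤}   OUT={c:-1, d:-1, f:6; rest ⊤}
  B4:   IN={c:-1, d:-1, f:6; rest ⊤}   OUT={c:-1, d:2, f:6; rest ⊤}
  B5:   IN={d:2; rest ⊤}   OUT={d:2; rest ⊤}
  B6:   IN={d:2; rest ⊤}   OUT={c:-4, d:2; rest ⊤}
  B7:   IN={c:-4, d:2; rest ⊤}   OUT={c:-4, d:2; rest ⊤}
  B8:   IN={d:2; rest ⊤}   OUT={a:4, d:2; rest ⊤}

Merge at B5: IN[B5] = OUT[B4] ⊔ OUT[B7] = {a: ⊤, b: ⊤, c: ⊤, d: 2, e: ⊤, f: ⊤}
Applying B5's transfer function to that IN value gives OUT[B5] (row B5 above).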